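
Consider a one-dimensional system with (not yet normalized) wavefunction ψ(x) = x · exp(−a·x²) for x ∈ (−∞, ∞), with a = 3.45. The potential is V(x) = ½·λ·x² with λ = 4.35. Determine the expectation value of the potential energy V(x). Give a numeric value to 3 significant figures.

⟨V⟩ = ∫ V(x)·|ψ|² dx / ∫|ψ|² dx.
Expand each integrand as polynomial × e^(−2ax²) and use ∫x^(2j)·e^(−2ax²) dx = (2j−1)!!/(4a)^j · √(π/(2a)), odd powers → 0; here √(π/(2a)) = 0.67476.
State is unnormalized: ∫|ψ|² dx = 0.048896, and ∫ψ*·V(x)·ψ dx = 0.023119, so ⟨V⟩ = 0.023119 / 0.048896.
⟨V⟩ = 0.47283.

0.473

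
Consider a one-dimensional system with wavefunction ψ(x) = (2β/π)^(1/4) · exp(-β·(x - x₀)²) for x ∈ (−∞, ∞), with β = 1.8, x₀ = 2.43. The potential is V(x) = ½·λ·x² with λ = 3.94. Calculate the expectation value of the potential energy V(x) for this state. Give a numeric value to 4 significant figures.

11.91

⟨V⟩ = ∫ V(x)·|ψ|² dx.
Gaussian moments (u = x − x₀): ∫u^(2j)·e^(−2βu²) du = (2j−1)!!/(4β)^j · √(π/(2β)), odd powers integrate to 0; here √(π/(2β)) = 0.93417.
⟨V⟩ = 11.906.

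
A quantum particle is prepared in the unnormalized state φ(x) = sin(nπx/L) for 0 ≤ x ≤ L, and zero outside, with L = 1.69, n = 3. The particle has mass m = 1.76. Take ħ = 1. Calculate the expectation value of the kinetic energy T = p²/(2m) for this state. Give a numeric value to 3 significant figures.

T = −(ħ²/2m) d²/dx², so ⟨T⟩ = −(ħ²/2m) ∫ φ*·φ'' dx / ∫|φ|² dx; with m = 1.76.
d/dx sin(nπx/L) = (nπ/L)·cos(nπx/L) and d²/dx² sin(nπx/L) = −(nπ/L)²·sin(nπx/L); on 0 ≤ x ≤ L, ∫sin²(nπx/L) dx = L/2 and ∫sin(nπx/L)·cos(nπx/L) dx = 0.
State is unnormalized: ∫|φ|² dx = 0.84500, and ∫φ*·(−ħ²/2m · φ'') dx = 7.4659, so ⟨T⟩ = 7.4659 / 0.84500.
⟨T⟩ = 8.8354.

8.84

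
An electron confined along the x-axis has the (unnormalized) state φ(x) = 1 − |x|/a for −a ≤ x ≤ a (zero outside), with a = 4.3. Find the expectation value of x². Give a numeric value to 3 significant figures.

1.85

⟨x²⟩ = ∫ x²·|φ|² dx / ∫|φ|² dx (integrals over the domain).
φ is even, so ∫ over [−a, a] = 2∫₀ᵃ with φ = 1 − x/a there: ∫₀ᵃ (1 − x/a)² dx = a/3, ∫₀ᵃ x²(1 − x/a)² dx = a³/30, ∫₀ᵃ x⁴(1 − x/a)² dx = a⁵/105.
State is unnormalized: ∫|φ|² dx = 2.8667, and ∫φ*·x²·φ dx = 5.3005, so ⟨x²⟩ = 5.3005 / 2.8667.
⟨x²⟩ = 1.8490.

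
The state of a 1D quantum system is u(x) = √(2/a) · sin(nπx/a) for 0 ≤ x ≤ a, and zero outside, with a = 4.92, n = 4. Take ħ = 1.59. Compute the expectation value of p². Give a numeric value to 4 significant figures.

16.49

p² u = −ħ² d²u/dx²; ⟨p²⟩ = −ħ² ∫ u*·u'' dx.
d/dx sin(nπx/a) = (nπ/a)·cos(nπx/a) and d²/dx² sin(nπx/a) = −(nπ/a)²·sin(nπx/a); on 0 ≤ x ≤ a, ∫sin²(nπx/a) dx = a/2 and ∫sin(nπx/a)·cos(nπx/a) dx = 0.
⟨p²⟩ = 16.492.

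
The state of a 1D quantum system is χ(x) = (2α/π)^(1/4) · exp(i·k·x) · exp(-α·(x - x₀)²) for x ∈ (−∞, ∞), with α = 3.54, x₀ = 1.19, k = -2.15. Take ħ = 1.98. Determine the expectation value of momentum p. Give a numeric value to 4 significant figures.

p χ = −iħ dχ/dx; then ⟨p⟩ = ∫ χ*·(pχ) dx.
Gaussian moments (u = x − x₀): ∫u^(2j)·e^(−2αu²) du = (2j−1)!!/(4α)^j · √(π/(2α)), odd powers integrate to 0; here √(π/(2α)) = 0.66613. Derivatives: χ′ = (ik − 2αu)·χ, χ″ = ((ik − 2αu)² − 2α)·χ; the odd-in-u pieces drop out.
⟨p⟩ = -4.2570.

-4.257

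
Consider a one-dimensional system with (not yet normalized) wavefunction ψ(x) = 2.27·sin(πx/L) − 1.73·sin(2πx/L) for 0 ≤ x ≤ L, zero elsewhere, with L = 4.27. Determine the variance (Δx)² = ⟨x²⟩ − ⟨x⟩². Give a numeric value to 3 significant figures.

0.300

Compute ⟨x⟩ and ⟨x²⟩ separately, then (Δx)² = ⟨x²⟩ − ⟨x⟩².
On 0 ≤ x ≤ L (j ≠ l): ∫sin²(jπx/L) dx = L/2, ∫sin(jπx/L)·sin(lπx/L) dx = 0; diagonal moments ∫x·sin²(jπx/L) dx = L²/4, ∫x²·sin²(jπx/L) dx = L³·(1/6 − 1/(4j²π²)); cross terms ∫x·sin(jπx/L)·sin(lπx/L) dx = 0 for j + l even and −4jlL²/(π²(j² − l²)²) for j + l odd, ∫x²·sin(jπx/L)·sin(lπx/L) dx = (−1)^(j+l)·4jlL³/(π²(j² − l²)²); higher powers the same way via product-to-sum and parts.
Normalization: ∫|ψ|² dx = 17.391.
⟨x⟩ = 2.8766 and ⟨x²⟩ = 8.5751.
(Δx)² = 8.5751 − (2.8766)² = 0.30027.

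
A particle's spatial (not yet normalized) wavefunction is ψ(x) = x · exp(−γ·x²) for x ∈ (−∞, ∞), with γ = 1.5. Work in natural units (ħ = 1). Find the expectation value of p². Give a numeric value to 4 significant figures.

4.500

p² ψ = −ħ² d²ψ/dx²; ⟨p²⟩ = −ħ² ∫ ψ*·ψ'' dx / ∫|ψ|² dx.
Expand each integrand as polynomial × e^(−2γx²) and use ∫x^(2j)·e^(−2γx²) dx = (2j−1)!!/(4γ)^j · √(π/(2γ)), odd powers → 0; here √(π/(2γ)) = 1.0233. Differentiate with the product rule, d/dx e^(−γx²) = −2γx·e^(−γx²).
State is unnormalized: ∫|ψ|² dx = 0.17055, and ∫ψ*·(−ħ² ψ'') dx = 0.76750, so ⟨p²⟩ = 0.76750 / 0.17055.
⟨p²⟩ = 4.5000.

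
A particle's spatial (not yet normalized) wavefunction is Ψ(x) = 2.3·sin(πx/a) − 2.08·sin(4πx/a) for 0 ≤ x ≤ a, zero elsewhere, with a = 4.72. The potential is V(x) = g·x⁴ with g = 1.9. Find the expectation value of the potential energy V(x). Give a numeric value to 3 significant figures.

⟨V⟩ = ∫ V(x)·|Ψ|² dx / ∫|Ψ|² dx.
On 0 ≤ x ≤ a (j ≠ l): ∫sin²(jπx/a) dx = a/2, ∫sin(jπx/a)·sin(lπx/a) dx = 0; diagonal moments ∫x·sin²(jπx/a) dx = a²/4, ∫x²·sin²(jπx/a) dx = a³·(1/6 − 1/(4j²π²)); cross terms ∫x·sin(jπx/a)·sin(lπx/a) dx = 0 for j + l even and −4jla²/(π²(j² − l²)²) for j + l odd, ∫x²·sin(jπx/a)·sin(lπx/a) dx = (−1)^(j+l)·4jla³/(π²(j² − l²)²); higher powers the same way via product-to-sum and parts.
State is unnormalized: ∫|Ψ|² dx = 22.695, and ∫Ψ*·V(x)·Ψ dx = 3765.7, so ⟨V⟩ = 3765.7 / 22.695.
⟨V⟩ = 165.93.

166.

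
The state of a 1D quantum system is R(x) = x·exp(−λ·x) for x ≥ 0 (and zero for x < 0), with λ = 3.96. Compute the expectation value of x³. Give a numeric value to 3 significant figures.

⟨x³⟩ = ∫ x³·|R|² dx / ∫|R|² dx (integrals over the domain).
Every integrand reduces to terms xʲ·e^(−2λx) on [0, ∞); use ∫₀^∞ xʲ·e^(−2λx) dx = j!/(2λ)^(j+1).
State is unnormalized: ∫|R|² dx = 0.0040258, and ∫R*·x³·R dx = 0.00048622, so ⟨x³⟩ = 0.00048622 / 0.0040258.
⟨x³⟩ = 0.12077.

0.121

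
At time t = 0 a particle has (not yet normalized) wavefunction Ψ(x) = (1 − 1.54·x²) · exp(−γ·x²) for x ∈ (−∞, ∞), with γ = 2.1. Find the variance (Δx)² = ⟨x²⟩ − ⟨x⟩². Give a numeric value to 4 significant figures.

Compute ⟨x⟩ and ⟨x²⟩ separately, then (Δx)² = ⟨x²⟩ − ⟨x⟩².
Expand each integrand as polynomial × e^(−2γx²) and use ∫x^(2j)·e^(−2γx²) dx = (2j−1)!!/(4γ)^j · √(π/(2γ)), odd powers → 0; here √(π/(2γ)) = 0.86487.
Normalization: ∫|Ψ|² dx = 0.63496.
⟨x⟩ = 0.0000 and ⟨x²⟩ = 0.065537.
(Δx)² = 0.065537 − (0.0000)² = 0.065537.

0.06554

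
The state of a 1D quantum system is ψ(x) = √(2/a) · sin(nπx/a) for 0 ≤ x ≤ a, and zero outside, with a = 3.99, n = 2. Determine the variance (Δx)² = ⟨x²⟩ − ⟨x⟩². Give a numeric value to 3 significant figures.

1.13

Compute ⟨x⟩ and ⟨x²⟩ separately, then (Δx)² = ⟨x²⟩ − ⟨x⟩².
With sin²θ = (1 − cos2θ)/2 on 0 ≤ x ≤ a: ∫sin²(nπx/a) dx = a/2, ∫x·sin²(nπx/a) dx = a²/4, ∫x²·sin²(nπx/a) dx = a³·(1/6 − 1/(4n²π²)); higher powers xᵏ the same way, integrating xᵏ·cos(2nπx/a) by parts.
⟨x⟩ = 1.9950 and ⟨x²⟩ = 5.1051.
(Δx)² = 5.1051 − (1.9950)² = 1.1250.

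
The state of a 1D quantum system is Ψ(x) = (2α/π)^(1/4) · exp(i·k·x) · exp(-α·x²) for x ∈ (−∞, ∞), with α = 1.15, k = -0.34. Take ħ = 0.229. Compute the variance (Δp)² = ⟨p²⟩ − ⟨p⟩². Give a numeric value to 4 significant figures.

0.06031

Compute ⟨p⟩ and ⟨p²⟩ separately; (Δp)² = ⟨p²⟩ − ⟨p⟩².
Gaussian moments: ∫x^(2j)·e^(−2αx²) dx = (2j−1)!!/(4α)^j · √(π/(2α)), odd powers integrate to 0; here √(π/(2α)) = 1.1687. Derivatives: Ψ′ = (ik − 2αx)·Ψ, Ψ″ = ((ik − 2αx)² − 2α)·Ψ; the odd-in-x pieces drop out.
⟨p⟩ = -0.077860 and ⟨p²⟩ = 0.066369.
(Δp)² = 0.066369 − (-0.077860)² = 0.060307.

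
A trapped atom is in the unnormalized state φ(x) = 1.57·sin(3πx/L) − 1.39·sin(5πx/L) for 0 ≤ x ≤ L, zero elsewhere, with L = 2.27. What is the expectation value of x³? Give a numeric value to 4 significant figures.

2.026

⟨x³⟩ = ∫ x³·|φ|² dx / ∫|φ|² dx (integrals over the domain).
On 0 ≤ x ≤ L (j ≠ l): ∫sin²(jπx/L) dx = L/2, ∫sin(jπx/L)·sin(lπx/L) dx = 0; diagonal moments ∫x·sin²(jπx/L) dx = L²/4, ∫x²·sin²(jπx/L) dx = L³·(1/6 − 1/(4j²π²)); cross terms ∫x·sin(jπx/L)·sin(lπx/L) dx = 0 for j + l even and −4jlL²/(π²(j² − l²)²) for j + l odd, ∫x²·sin(jπx/L)·sin(lπx/L) dx = (−1)^(j+l)·4jlL³/(π²(j² − l²)²); higher powers the same way via product-to-sum and parts.
State is unnormalized: ∫|φ|² dx = 4.9906, and ∫φ*·x³·φ dx = 10.111, so ⟨x³⟩ = 10.111 / 4.9906.
⟨x³⟩ = 2.0261.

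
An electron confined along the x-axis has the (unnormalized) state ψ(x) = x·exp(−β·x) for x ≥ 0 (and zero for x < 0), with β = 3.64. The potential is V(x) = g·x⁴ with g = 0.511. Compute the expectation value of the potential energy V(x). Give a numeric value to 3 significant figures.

⟨V⟩ = ∫ V(x)·|ψ|² dx / ∫|ψ|² dx.
Every integrand reduces to terms xʲ·e^(−2βx) on [0, ∞); use ∫₀^∞ xʲ·e^(−2βx) dx = j!/(2β)^(j+1).
State is unnormalized: ∫|ψ|² dx = 0.0051837, and ∫ψ*·V(x)·ψ dx = 0.00033950, so ⟨V⟩ = 0.00033950 / 0.0051837.
⟨V⟩ = 0.065493.

0.0655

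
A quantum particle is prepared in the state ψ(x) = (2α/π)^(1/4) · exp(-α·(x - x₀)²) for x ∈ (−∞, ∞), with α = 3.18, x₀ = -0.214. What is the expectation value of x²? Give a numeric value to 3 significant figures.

0.124

⟨x²⟩ = ∫ x²·|ψ|² dx (integrals over the domain).
Gaussian moments (u = x − x₀): ∫u^(2j)·e^(−2αu²) du = (2j−1)!!/(4α)^j · √(π/(2α)), odd powers integrate to 0; here √(π/(2α)) = 0.70282.
⟨x²⟩ = 0.12441.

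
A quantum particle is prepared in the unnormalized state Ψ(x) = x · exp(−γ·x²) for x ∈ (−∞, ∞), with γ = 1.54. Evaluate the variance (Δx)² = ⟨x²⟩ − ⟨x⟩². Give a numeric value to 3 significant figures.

0.487

Compute ⟨x⟩ and ⟨x²⟩ separately, then (Δx)² = ⟨x²⟩ − ⟨x⟩².
Expand each integrand as polynomial × e^(−2γx²) and use ∫x^(2j)·e^(−2γx²) dx = (2j−1)!!/(4γ)^j · √(π/(2γ)), odd powers → 0; here √(π/(2γ)) = 1.0099.
Normalization: ∫|Ψ|² dx = 0.16395.
⟨x⟩ = 0.0000 and ⟨x²⟩ = 0.48701.
(Δx)² = 0.48701 − (0.0000)² = 0.48701.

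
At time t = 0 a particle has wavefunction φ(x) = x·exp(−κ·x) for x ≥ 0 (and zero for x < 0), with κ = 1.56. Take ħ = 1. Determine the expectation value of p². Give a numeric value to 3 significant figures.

2.43

p² φ = −ħ² d²φ/dx²; ⟨p²⟩ = −ħ² ∫ φ*·φ'' dx / ∫|φ|² dx.
Differentiate x·exp(−κ·x) with the product rule; every integrand then reduces to terms xʲ·e^(−2κx) on [0, ∞), with ∫₀^∞ xʲ·e^(−2κx) dx = j!/(2κ)^(j+1).
State is unnormalized: ∫|φ|² dx = 0.065852, and ∫φ*·(−ħ² φ'') dx = 0.16026, so ⟨p²⟩ = 0.16026 / 0.065852.
⟨p²⟩ = 2.4336.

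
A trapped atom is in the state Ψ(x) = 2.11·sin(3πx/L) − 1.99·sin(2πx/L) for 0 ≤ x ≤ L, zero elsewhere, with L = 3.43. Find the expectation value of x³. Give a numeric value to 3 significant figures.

⟨x³⟩ = ∫ x³·|Ψ|² dx / ∫|Ψ|² dx (integrals over the domain).
On 0 ≤ x ≤ L (j ≠ l): ∫sin²(jπx/L) dx = L/2, ∫sin(jπx/L)·sin(lπx/L) dx = 0; diagonal moments ∫x·sin²(jπx/L) dx = L²/4, ∫x²·sin²(jπx/L) dx = L³·(1/6 − 1/(4j²π²)); cross terms ∫x·sin(jπx/L)·sin(lπx/L) dx = 0 for j + l even and −4jlL²/(π²(j² − l²)²) for j + l odd, ∫x²·sin(jπx/L)·sin(lπx/L) dx = (−1)^(j+l)·4jlL³/(π²(j² − l²)²); higher powers the same way via product-to-sum and parts.
State is unnormalized: ∫|Ψ|² dx = 14.427, and ∫Ψ*·x³·Ψ dx = 235.85, so ⟨x³⟩ = 235.85 / 14.427.
⟨x³⟩ = 16.348.

16.3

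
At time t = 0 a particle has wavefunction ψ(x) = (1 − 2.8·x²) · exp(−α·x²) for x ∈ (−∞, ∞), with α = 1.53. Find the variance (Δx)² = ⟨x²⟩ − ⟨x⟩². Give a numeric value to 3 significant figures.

0.320

Compute ⟨x⟩ and ⟨x²⟩ separately, then (Δx)² = ⟨x²⟩ − ⟨x⟩².
Expand each integrand as polynomial × e^(−2αx²) and use ∫x^(2j)·e^(−2αx²) dx = (2j−1)!!/(4α)^j · √(π/(2α)), odd powers → 0; here √(π/(2α)) = 1.0132.
Normalization: ∫|ψ|² dx = 0.72237.
⟨x⟩ = 0.0000 and ⟨x²⟩ = 0.31966.
(Δx)² = 0.31966 − (0.0000)² = 0.31966.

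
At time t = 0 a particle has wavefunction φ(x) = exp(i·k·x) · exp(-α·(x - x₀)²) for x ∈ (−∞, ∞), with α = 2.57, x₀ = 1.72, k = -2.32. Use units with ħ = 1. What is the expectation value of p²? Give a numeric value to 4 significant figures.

p² φ = −ħ² d²φ/dx²; ⟨p²⟩ = −ħ² ∫ φ*·φ'' dx / ∫|φ|² dx.
Gaussian moments (u = x − x₀): ∫u^(2j)·e^(−2αu²) du = (2j−1)!!/(4α)^j · √(π/(2α)), odd powers integrate to 0; here √(π/(2α)) = 0.78180. Derivatives: φ′ = (ik − 2αu)·φ, φ″ = ((ik − 2αu)² − 2α)·φ; the odd-in-u pieces drop out.
State is unnormalized: ∫|φ|² dx = 0.78180, and ∫φ*·(−ħ² φ'') dx = 6.2172, so ⟨p²⟩ = 6.2172 / 0.78180.
⟨p²⟩ = 7.9524.

7.952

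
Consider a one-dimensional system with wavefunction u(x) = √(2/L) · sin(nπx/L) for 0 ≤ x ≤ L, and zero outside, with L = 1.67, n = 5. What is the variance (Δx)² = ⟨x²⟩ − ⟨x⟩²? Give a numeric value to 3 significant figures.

0.227

Compute ⟨x⟩ and ⟨x²⟩ separately, then (Δx)² = ⟨x²⟩ − ⟨x⟩².
With sin²θ = (1 − cos2θ)/2 on 0 ≤ x ≤ L: ∫sin²(nπx/L) dx = L/2, ∫x·sin²(nπx/L) dx = L²/4, ∫x²·sin²(nπx/L) dx = L³·(1/6 − 1/(4n²π²)); higher powers xᵏ the same way, integrating xᵏ·cos(2nπx/L) by parts.
⟨x⟩ = 0.83500 and ⟨x²⟩ = 0.92398.
(Δx)² = 0.92398 − (0.83500)² = 0.22676.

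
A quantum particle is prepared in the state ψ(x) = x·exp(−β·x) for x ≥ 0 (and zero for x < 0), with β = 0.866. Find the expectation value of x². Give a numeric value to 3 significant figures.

⟨x²⟩ = ∫ x²·|ψ|² dx / ∫|ψ|² dx (integrals over the domain).
Every integrand reduces to terms xʲ·e^(−2βx) on [0, ∞); use ∫₀^∞ xʲ·e^(−2βx) dx = j!/(2β)^(j+1).
State is unnormalized: ∫|ψ|² dx = 0.38493, and ∫ψ*·x²·ψ dx = 1.5398, so ⟨x²⟩ = 1.5398 / 0.38493.
⟨x²⟩ = 4.0002.

4.00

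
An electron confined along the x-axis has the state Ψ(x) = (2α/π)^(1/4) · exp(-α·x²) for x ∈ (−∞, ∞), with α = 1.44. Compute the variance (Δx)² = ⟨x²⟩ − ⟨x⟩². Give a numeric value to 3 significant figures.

0.174

Compute ⟨x⟩ and ⟨x²⟩ separately, then (Δx)² = ⟨x²⟩ − ⟨x⟩².
Gaussian moments: ∫x^(2j)·e^(−2αx²) dx = (2j−1)!!/(4α)^j · √(π/(2α)), odd powers integrate to 0; here √(π/(2α)) = 1.0444.
⟨x⟩ = 0.0000 and ⟨x²⟩ = 0.17361.
(Δx)² = 0.17361 − (0.0000)² = 0.17361.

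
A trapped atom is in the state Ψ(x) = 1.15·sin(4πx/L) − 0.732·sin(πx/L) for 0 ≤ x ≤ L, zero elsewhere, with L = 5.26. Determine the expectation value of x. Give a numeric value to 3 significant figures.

⟨x⟩ = ∫ x·|Ψ|² dx / ∫|Ψ|² dx (integrals over the domain).
On 0 ≤ x ≤ L (j ≠ l): ∫sin²(jπx/L) dx = L/2, ∫sin(jπx/L)·sin(lπx/L) dx = 0; diagonal moments ∫x·sin²(jπx/L) dx = L²/4, ∫x²·sin²(jπx/L) dx = L³·(1/6 − 1/(4j²π²)); cross terms ∫x·sin(jπx/L)·sin(lπx/L) dx = 0 for j + l even and −4jlL²/(π²(j² − l²)²) for j + l odd, ∫x²·sin(jπx/L)·sin(lπx/L) dx = (−1)^(j+l)·4jlL³/(π²(j² − l²)²); higher powers the same way via product-to-sum and parts.
State is unnormalized: ∫|Ψ|² dx = 4.8874, and ∫Ψ*·x·Ψ dx = 13.189, so ⟨x⟩ = 13.189 / 4.8874.
⟨x⟩ = 2.6987.

2.70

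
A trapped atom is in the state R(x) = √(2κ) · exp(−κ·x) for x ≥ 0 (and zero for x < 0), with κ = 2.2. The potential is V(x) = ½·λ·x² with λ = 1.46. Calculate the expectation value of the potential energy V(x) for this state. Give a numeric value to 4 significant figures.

0.07541

⟨V⟩ = ∫ V(x)·|R|² dx.
Every integrand reduces to terms xʲ·e^(−2κx) on [0, ∞); use ∫₀^∞ xʲ·e^(−2κx) dx = j!/(2κ)^(j+1).
⟨V⟩ = 0.075413.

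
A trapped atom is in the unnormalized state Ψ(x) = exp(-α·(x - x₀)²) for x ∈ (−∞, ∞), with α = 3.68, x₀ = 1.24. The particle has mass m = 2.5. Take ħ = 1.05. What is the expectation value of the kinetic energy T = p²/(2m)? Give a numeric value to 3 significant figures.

T = −(ħ²/2m) d²/dx², so ⟨T⟩ = −(ħ²/2m) ∫ Ψ*·Ψ'' dx / ∫|Ψ|² dx; with m = 2.5.
Gaussian moments (u = x − x₀): ∫u^(2j)·e^(−2αu²) du = (2j−1)!!/(4α)^j · √(π/(2α)), odd powers integrate to 0; here √(π/(2α)) = 0.65334. Derivatives: d/dx e^(−αu²) = −2αu·e^(−αu²), d²/dx² e^(−αu²) = (4α²u² − 2α)·e^(−αu²).
State is unnormalized: ∫|Ψ|² dx = 0.65334, and ∫Ψ*·(−ħ²/2m · Ψ'') dx = 0.53014, so ⟨T⟩ = 0.53014 / 0.65334.
⟨T⟩ = 0.81144.

0.811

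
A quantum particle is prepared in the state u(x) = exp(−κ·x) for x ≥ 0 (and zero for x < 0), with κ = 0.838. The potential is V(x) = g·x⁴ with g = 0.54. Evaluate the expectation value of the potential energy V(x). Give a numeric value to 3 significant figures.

1.64

⟨V⟩ = ∫ V(x)·|u|² dx / ∫|u|² dx.
Every integrand reduces to terms xʲ·e^(−2κx) on [0, ∞); use ∫₀^∞ xʲ·e^(−2κx) dx = j!/(2κ)^(j+1).
State is unnormalized: ∫|u|² dx = 0.59666, and ∫u*·V(x)·u dx = 0.98002, so ⟨V⟩ = 0.98002 / 0.59666.
⟨V⟩ = 1.6425.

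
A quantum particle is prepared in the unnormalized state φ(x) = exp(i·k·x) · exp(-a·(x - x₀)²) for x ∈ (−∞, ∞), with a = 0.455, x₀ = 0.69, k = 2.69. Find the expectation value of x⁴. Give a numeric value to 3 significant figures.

⟨x⁴⟩ = ∫ x⁴·|φ|² dx / ∫|φ|² dx (integrals over the domain).
Gaussian moments (u = x − x₀): ∫u^(2j)·e^(−2au²) du = (2j−1)!!/(4a)^j · √(π/(2a)), odd powers integrate to 0; here √(π/(2a)) = 1.8580.
State is unnormalized: ∫|φ|² dx = 1.8580, and ∫φ*·x⁴·φ dx = 5.0203, so ⟨x⁴⟩ = 5.0203 / 1.8580.
⟨x⁴⟩ = 2.7019.

2.70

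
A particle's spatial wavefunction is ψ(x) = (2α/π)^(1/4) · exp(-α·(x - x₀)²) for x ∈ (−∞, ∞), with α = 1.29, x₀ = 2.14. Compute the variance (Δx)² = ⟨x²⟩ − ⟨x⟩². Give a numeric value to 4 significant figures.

Compute ⟨x⟩ and ⟨x²⟩ separately, then (Δx)² = ⟨x²⟩ − ⟨x⟩².
Gaussian moments (u = x − x₀): ∫u^(2j)·e^(−2αu²) du = (2j−1)!!/(4α)^j · √(π/(2α)), odd powers integrate to 0; here √(π/(2α)) = 1.1035.
⟨x⟩ = 2.1400 and ⟨x²⟩ = 4.7734.
(Δx)² = 4.7734 − (2.1400)² = 0.19380.

0.1938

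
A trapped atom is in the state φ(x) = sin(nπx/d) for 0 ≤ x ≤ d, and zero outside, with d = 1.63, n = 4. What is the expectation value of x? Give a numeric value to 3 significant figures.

⟨x⟩ = ∫ x·|φ|² dx / ∫|φ|² dx (integrals over the domain).
With sin²θ = (1 − cos2θ)/2 on 0 ≤ x ≤ d: ∫sin²(nπx/d) dx = d/2, ∫x·sin²(nπx/d) dx = d²/4, ∫x²·sin²(nπx/d) dx = d³·(1/6 − 1/(4n²π²)); higher powers xᵏ the same way, integrating xᵏ·cos(2nπx/d) by parts.
State is unnormalized: ∫|φ|² dx = 0.81500, and ∫φ*·x·φ dx = 0.66423, so ⟨x⟩ = 0.66423 / 0.81500.
⟨x⟩ = 0.81500.

0.815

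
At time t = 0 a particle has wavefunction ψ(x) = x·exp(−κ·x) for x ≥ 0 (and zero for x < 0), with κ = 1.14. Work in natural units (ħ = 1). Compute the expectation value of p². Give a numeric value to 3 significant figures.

p² ψ = −ħ² d²ψ/dx²; ⟨p²⟩ = −ħ² ∫ ψ*·ψ'' dx / ∫|ψ|² dx.
Differentiate x·exp(−κ·x) with the product rule; every integrand then reduces to terms xʲ·e^(−2κx) on [0, ∞), with ∫₀^∞ xʲ·e^(−2κx) dx = j!/(2κ)^(j+1).
State is unnormalized: ∫|ψ|² dx = 0.16874, and ∫ψ*·(−ħ² ψ'') dx = 0.21930, so ⟨p²⟩ = 0.21930 / 0.16874.
⟨p²⟩ = 1.2996.

1.30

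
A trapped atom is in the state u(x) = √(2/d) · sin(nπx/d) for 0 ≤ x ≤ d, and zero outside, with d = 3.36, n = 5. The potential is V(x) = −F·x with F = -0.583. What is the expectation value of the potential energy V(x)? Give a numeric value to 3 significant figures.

⟨V⟩ = ∫ V(x)·|u|² dx.
With sin²θ = (1 − cos2θ)/2 on 0 ≤ x ≤ d: ∫sin²(nπx/d) dx = d/2, ∫x·sin²(nπx/d) dx = d²/4, ∫x²·sin²(nπx/d) dx = d³·(1/6 − 1/(4n²π²)); higher powers xᵏ the same way, integrating xᵏ·cos(2nπx/d) by parts.
⟨V⟩ = 0.97944.

0.979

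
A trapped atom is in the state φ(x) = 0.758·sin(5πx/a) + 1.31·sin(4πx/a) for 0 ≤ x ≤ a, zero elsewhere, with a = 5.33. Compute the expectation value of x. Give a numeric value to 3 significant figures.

1.74

⟨x⟩ = ∫ x·|φ|² dx / ∫|φ|² dx (integrals over the domain).
On 0 ≤ x ≤ a (j ≠ l): ∫sin²(jπx/a) dx = a/2, ∫sin(jπx/a)·sin(lπx/a) dx = 0; diagonal moments ∫x·sin²(jπx/a) dx = a²/4, ∫x²·sin²(jπx/a) dx = a³·(1/6 − 1/(4j²π²)); cross terms ∫x·sin(jπx/a)·sin(lπx/a) dx = 0 for j + l even and −4jla²/(π²(j² − l²)²) for j + l odd, ∫x²·sin(jπx/a)·sin(lπx/a) dx = (−1)^(j+l)·4jla³/(π²(j² − l²)²); higher powers the same way via product-to-sum and parts.
State is unnormalized: ∫|φ|² dx = 6.1046, and ∫φ*·x·φ dx = 10.623, so ⟨x⟩ = 10.623 / 6.1046.
⟨x⟩ = 1.7401.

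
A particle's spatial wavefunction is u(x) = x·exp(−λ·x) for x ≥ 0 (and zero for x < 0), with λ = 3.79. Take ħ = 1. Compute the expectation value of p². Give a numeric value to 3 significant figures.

p² u = −ħ² d²u/dx²; ⟨p²⟩ = −ħ² ∫ u*·u'' dx / ∫|u|² dx.
Differentiate x·exp(−λ·x) with the product rule; every integrand then reduces to terms xʲ·e^(−2λx) on [0, ∞), with ∫₀^∞ xʲ·e^(−2λx) dx = j!/(2λ)^(j+1).
State is unnormalized: ∫|u|² dx = 0.0045922, and ∫u*·(−ħ² u'') dx = 0.065963, so ⟨p²⟩ = 0.065963 / 0.0045922.
⟨p²⟩ = 14.364.

14.4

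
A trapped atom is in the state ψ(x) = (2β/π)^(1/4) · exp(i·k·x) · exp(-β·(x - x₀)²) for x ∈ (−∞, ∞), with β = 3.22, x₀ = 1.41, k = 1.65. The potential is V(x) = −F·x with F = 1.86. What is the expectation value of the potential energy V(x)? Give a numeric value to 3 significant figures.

⟨V⟩ = ∫ V(x)·|ψ|² dx.
Gaussian moments (u = x − x₀): ∫u^(2j)·e^(−2βu²) du = (2j−1)!!/(4β)^j · √(π/(2β)), odd powers integrate to 0; here √(π/(2β)) = 0.69844.
⟨V⟩ = -2.6226.

-2.62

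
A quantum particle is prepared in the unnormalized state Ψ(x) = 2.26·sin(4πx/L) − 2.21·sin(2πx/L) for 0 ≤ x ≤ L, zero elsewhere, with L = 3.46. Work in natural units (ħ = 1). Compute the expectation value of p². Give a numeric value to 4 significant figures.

8.355

p² Ψ = −ħ² d²Ψ/dx²; ⟨p²⟩ = −ħ² ∫ Ψ*·Ψ'' dx / ∫|Ψ|² dx.
d²/dx² sin(jπx/L) = −(jπ/L)²·sin(jπx/L); on 0 ≤ x ≤ L, ∫sin²(jπx/L) dx = L/2 and ∫sin(jπx/L)·sin(lπx/L) dx = 0 for j ≠ l, so only diagonal terms survive in ∫|Ψ|² and ∫Ψ·Ψ″; ∫Ψ·Ψ′ dx = [Ψ²/2] between the walls = 0.
State is unnormalized: ∫|Ψ|² dx = 17.286, and ∫Ψ*·(−ħ² Ψ'') dx = 144.42, so ⟨p²⟩ = 144.42 / 17.286.
⟨p²⟩ = 8.3548.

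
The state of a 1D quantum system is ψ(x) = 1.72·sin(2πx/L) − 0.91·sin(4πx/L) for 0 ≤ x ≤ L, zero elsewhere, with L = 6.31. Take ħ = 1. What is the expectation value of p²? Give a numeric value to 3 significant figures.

1.64

p² ψ = −ħ² d²ψ/dx²; ⟨p²⟩ = −ħ² ∫ ψ*·ψ'' dx / ∫|ψ|² dx.
d²/dx² sin(jπx/L) = −(jπ/L)²·sin(jπx/L); on 0 ≤ x ≤ L, ∫sin²(jπx/L) dx = L/2 and ∫sin(jπx/L)·sin(lπx/L) dx = 0 for j ≠ l, so only diagonal terms survive in ∫|ψ|² and ∫ψ·ψ″; ∫ψ·ψ′ dx = [ψ²/2] between the walls = 0.
State is unnormalized: ∫|ψ|² dx = 11.946, and ∫ψ*·(−ħ² ψ'') dx = 19.617, so ⟨p²⟩ = 19.617 / 11.946.
⟨p²⟩ = 1.6420.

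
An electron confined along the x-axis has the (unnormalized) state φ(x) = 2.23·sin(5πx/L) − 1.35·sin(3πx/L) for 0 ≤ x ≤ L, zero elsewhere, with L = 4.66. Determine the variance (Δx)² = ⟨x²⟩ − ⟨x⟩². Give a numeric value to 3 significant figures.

Compute ⟨x⟩ and ⟨x²⟩ separately, then (Δx)² = ⟨x²⟩ − ⟨x⟩².
On 0 ≤ x ≤ L (j ≠ l): ∫sin²(jπx/L) dx = L/2, ∫sin(jπx/L)·sin(lπx/L) dx = 0; diagonal moments ∫x·sin²(jπx/L) dx = L²/4, ∫x²·sin²(jπx/L) dx = L³·(1/6 − 1/(4j²π²)); cross terms ∫x·sin(jπx/L)·sin(lπx/L) dx = 0 for j + l even and −4jlL²/(π²(j² − l²)²) for j + l odd, ∫x²·sin(jπx/L)·sin(lπx/L) dx = (−1)^(j+l)·4jlL³/(π²(j² − l²)²); higher powers the same way via product-to-sum and parts.
Normalization: ∫|φ|² dx = 15.833.
⟨x⟩ = 2.3300 and ⟨x²⟩ = 6.2597.
(Δx)² = 6.2597 − (2.3300)² = 0.83081.

0.831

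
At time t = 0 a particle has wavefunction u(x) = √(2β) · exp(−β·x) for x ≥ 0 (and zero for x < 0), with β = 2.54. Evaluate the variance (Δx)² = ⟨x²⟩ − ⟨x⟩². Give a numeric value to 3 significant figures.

0.0388

Compute ⟨x⟩ and ⟨x²⟩ separately, then (Δx)² = ⟨x²⟩ − ⟨x⟩².
Every integrand reduces to terms xʲ·e^(−2βx) on [0, ∞); use ∫₀^∞ xʲ·e^(−2βx) dx = j!/(2β)^(j+1).
⟨x⟩ = 0.19685 and ⟨x²⟩ = 0.077500.
(Δx)² = 0.077500 − (0.19685)² = 0.038750.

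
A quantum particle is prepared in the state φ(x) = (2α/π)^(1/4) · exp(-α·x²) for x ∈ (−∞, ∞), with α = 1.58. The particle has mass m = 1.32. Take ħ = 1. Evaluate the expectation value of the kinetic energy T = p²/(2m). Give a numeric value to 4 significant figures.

0.5985

T = −(ħ²/2m) d²/dx², so ⟨T⟩ = −(ħ²/2m) ∫ φ*·φ'' dx; with m = 1.32.
Gaussian moments: ∫x^(2j)·e^(−2αx²) dx = (2j−1)!!/(4α)^j · √(π/(2α)), odd powers integrate to 0; here √(π/(2α)) = 0.99708. Derivatives: d/dx e^(−αx²) = −2αx·e^(−αx²), d²/dx² e^(−αx²) = (4α²x² − 2α)·e^(−αx²).
⟨T⟩ = 0.59848.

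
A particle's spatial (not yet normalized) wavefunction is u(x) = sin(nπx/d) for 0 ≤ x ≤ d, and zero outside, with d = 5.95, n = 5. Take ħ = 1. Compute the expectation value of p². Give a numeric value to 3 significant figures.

p² u = −ħ² d²u/dx²; ⟨p²⟩ = −ħ² ∫ u*·u'' dx / ∫|u|² dx.
d/dx sin(nπx/d) = (nπ/d)·cos(nπx/d) and d²/dx² sin(nπx/d) = −(nπ/d)²·sin(nπx/d); on 0 ≤ x ≤ d, ∫sin²(nπx/d) dx = d/2 and ∫sin(nπx/d)·cos(nπx/d) dx = 0.
State is unnormalized: ∫|u|² dx = 2.9750, and ∫u*·(−ħ² u'') dx = 20.734, so ⟨p²⟩ = 20.734 / 2.9750.
⟨p²⟩ = 6.9696.

6.97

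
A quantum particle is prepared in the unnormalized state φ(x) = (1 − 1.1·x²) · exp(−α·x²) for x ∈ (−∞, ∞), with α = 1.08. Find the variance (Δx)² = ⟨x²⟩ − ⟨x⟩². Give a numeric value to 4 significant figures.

0.1502

Compute ⟨x⟩ and ⟨x²⟩ separately, then (Δx)² = ⟨x²⟩ − ⟨x⟩².
Expand each integrand as polynomial × e^(−2αx²) and use ∫x^(2j)·e^(−2αx²) dx = (2j−1)!!/(4α)^j · √(π/(2α)), odd powers → 0; here √(π/(2α)) = 1.2060.
Normalization: ∫|φ|² dx = 0.82641.
⟨x⟩ = 0.0000 and ⟨x²⟩ = 0.15024.
(Δx)² = 0.15024 − (0.0000)² = 0.15024.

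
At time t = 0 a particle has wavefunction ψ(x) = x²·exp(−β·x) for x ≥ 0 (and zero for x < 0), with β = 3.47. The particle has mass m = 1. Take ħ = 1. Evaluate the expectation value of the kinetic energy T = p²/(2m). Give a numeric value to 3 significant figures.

2.01

T = −(ħ²/2m) d²/dx², so ⟨T⟩ = −(ħ²/2m) ∫ ψ*·ψ'' dx / ∫|ψ|² dx; with m = 1.
Differentiate x²·exp(−β·x) with the product rule; every integrand then reduces to terms xʲ·e^(−2βx) on [0, ∞), with ∫₀^∞ xʲ·e^(−2βx) dx = j!/(2β)^(j+1).
State is unnormalized: ∫|ψ|² dx = 0.0014908, and ∫ψ*·(−ħ²/2m · ψ'') dx = 0.0029917, so ⟨T⟩ = 0.0029917 / 0.0014908.
⟨T⟩ = 2.0068.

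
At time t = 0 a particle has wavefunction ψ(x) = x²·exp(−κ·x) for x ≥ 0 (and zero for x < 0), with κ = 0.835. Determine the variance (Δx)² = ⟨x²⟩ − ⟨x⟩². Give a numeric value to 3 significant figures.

Compute ⟨x⟩ and ⟨x²⟩ separately, then (Δx)² = ⟨x²⟩ − ⟨x⟩².
Every integrand reduces to terms xʲ·e^(−2κx) on [0, ∞); use ∫₀^∞ xʲ·e^(−2κx) dx = j!/(2κ)^(j+1).
Normalization: ∫|ψ|² dx = 1.8477.
⟨x⟩ = 2.9940 and ⟨x²⟩ = 10.757.
(Δx)² = 10.757 − (2.9940)² = 1.7928.

1.79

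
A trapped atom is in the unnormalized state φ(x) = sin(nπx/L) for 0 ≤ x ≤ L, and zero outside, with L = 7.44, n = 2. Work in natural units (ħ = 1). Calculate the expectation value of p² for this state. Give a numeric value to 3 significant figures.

p² φ = −ħ² d²φ/dx²; ⟨p²⟩ = −ħ² ∫ φ*·φ'' dx / ∫|φ|² dx.
d/dx sin(nπx/L) = (nπ/L)·cos(nπx/L) and d²/dx² sin(nπx/L) = −(nπ/L)²·sin(nπx/L); on 0 ≤ x ≤ L, ∫sin²(nπx/L) dx = L/2 and ∫sin(nπx/L)·cos(nπx/L) dx = 0.
State is unnormalized: ∫|φ|² dx = 3.7200, and ∫φ*·(−ħ² φ'') dx = 2.6531, so ⟨p²⟩ = 2.6531 / 3.7200.
⟨p²⟩ = 0.71320.

0.713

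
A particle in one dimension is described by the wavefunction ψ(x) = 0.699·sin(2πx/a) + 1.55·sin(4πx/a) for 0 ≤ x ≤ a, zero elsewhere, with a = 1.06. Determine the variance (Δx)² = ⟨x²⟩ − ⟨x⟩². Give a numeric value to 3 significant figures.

0.126

Compute ⟨x⟩ and ⟨x²⟩ separately, then (Δx)² = ⟨x²⟩ − ⟨x⟩².
On 0 ≤ x ≤ a (j ≠ l): ∫sin²(jπx/a) dx = a/2, ∫sin(jπx/a)·sin(lπx/a) dx = 0; diagonal moments ∫x·sin²(jπx/a) dx = a²/4, ∫x²·sin²(jπx/a) dx = a³·(1/6 − 1/(4j²π²)); cross terms ∫x·sin(jπx/a)·sin(lπx/a) dx = 0 for j + l even and −4jla²/(π²(j² − l²)²) for j + l odd, ∫x²·sin(jπx/a)·sin(lπx/a) dx = (−1)^(j+l)·4jla³/(π²(j² − l²)²); higher powers the same way via product-to-sum and parts.
Normalization: ∫|ψ|² dx = 1.5323.
⟨x⟩ = 0.53000 and ⟨x²⟩ = 0.40710.
(Δx)² = 0.40710 − (0.53000)² = 0.12620.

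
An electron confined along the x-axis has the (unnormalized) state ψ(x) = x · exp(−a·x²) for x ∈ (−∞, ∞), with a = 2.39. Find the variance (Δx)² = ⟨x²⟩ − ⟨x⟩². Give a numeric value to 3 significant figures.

Compute ⟨x⟩ and ⟨x²⟩ separately, then (Δx)² = ⟨x²⟩ − ⟨x⟩².
Expand each integrand as polynomial × e^(−2ax²) and use ∫x^(2j)·e^(−2ax²) dx = (2j−1)!!/(4a)^j · √(π/(2a)), odd powers → 0; here √(π/(2a)) = 0.81070.
Normalization: ∫|ψ|² dx = 0.084801.
⟨x⟩ = 0.0000 and ⟨x²⟩ = 0.31381.
(Δx)² = 0.31381 − (0.0000)² = 0.31381.

0.314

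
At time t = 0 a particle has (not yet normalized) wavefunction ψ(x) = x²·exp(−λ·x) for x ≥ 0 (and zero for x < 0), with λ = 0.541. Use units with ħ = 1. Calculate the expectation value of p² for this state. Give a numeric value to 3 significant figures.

p² ψ = −ħ² d²ψ/dx²; ⟨p²⟩ = −ħ² ∫ ψ*·ψ'' dx / ∫|ψ|² dx.
Differentiate x²·exp(−λ·x) with the product rule; every integrand then reduces to terms xʲ·e^(−2λx) on [0, ∞), with ∫₀^∞ xʲ·e^(−2λx) dx = j!/(2λ)^(j+1).
State is unnormalized: ∫|ψ|² dx = 16.184, and ∫ψ*·(−ħ² ψ'') dx = 1.5789, so ⟨p²⟩ = 1.5789 / 16.184.
⟨p²⟩ = 0.097560.

0.0976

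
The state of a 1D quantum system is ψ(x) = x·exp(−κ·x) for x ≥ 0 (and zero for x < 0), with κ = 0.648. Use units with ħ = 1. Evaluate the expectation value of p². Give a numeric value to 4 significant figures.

p² ψ = −ħ² d²ψ/dx²; ⟨p²⟩ = −ħ² ∫ ψ*·ψ'' dx / ∫|ψ|² dx.
Differentiate x·exp(−κ·x) with the product rule; every integrand then reduces to terms xʲ·e^(−2κx) on [0, ∞), with ∫₀^∞ xʲ·e^(−2κx) dx = j!/(2κ)^(j+1).
State is unnormalized: ∫|ψ|² dx = 0.91879, and ∫ψ*·(−ħ² ψ'') dx = 0.38580, so ⟨p²⟩ = 0.38580 / 0.91879.
⟨p²⟩ = 0.41990.

0.4199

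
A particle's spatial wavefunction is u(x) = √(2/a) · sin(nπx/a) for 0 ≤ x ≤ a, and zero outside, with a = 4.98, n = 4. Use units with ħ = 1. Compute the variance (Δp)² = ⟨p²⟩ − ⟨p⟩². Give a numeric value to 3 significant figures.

Compute ⟨p⟩ and ⟨p²⟩ separately; (Δp)² = ⟨p²⟩ − ⟨p⟩².
d/dx sin(nπx/a) = (nπ/a)·cos(nπx/a) and d²/dx² sin(nπx/a) = −(nπ/a)²·sin(nπx/a); on 0 ≤ x ≤ a, ∫sin²(nπx/a) dx = a/2 and ∫sin(nπx/a)·cos(nπx/a) dx = 0.
⟨p⟩ = 0.0000 and ⟨p²⟩ = 6.3674.
(Δp)² = 6.3674 − (0.0000)² = 6.3674.

6.37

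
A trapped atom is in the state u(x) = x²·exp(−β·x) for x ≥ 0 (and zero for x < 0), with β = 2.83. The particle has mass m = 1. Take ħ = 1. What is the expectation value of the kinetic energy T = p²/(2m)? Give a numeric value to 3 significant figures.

T = −(ħ²/2m) d²/dx², so ⟨T⟩ = −(ħ²/2m) ∫ u*·u'' dx / ∫|u|² dx; with m = 1.
Differentiate x²·exp(−β·x) with the product rule; every integrand then reduces to terms xʲ·e^(−2βx) on [0, ∞), with ∫₀^∞ xʲ·e^(−2βx) dx = j!/(2β)^(j+1).
State is unnormalized: ∫|u|² dx = 0.0041317, and ∫u*·(−ħ²/2m · u'') dx = 0.0055151, so ⟨T⟩ = 0.0055151 / 0.0041317.
⟨T⟩ = 1.3348.

1.33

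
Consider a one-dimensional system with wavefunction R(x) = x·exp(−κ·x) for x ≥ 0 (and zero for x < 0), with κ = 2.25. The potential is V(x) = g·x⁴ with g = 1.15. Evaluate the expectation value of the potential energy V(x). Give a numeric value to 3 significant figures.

⟨V⟩ = ∫ V(x)·|R|² dx / ∫|R|² dx.
Every integrand reduces to terms xʲ·e^(−2κx) on [0, ∞); use ∫₀^∞ xʲ·e^(−2κx) dx = j!/(2κ)^(j+1).
State is unnormalized: ∫|R|² dx = 0.021948, and ∫R*·V(x)·R dx = 0.022159, so ⟨V⟩ = 0.022159 / 0.021948.
⟨V⟩ = 1.0096.

1.01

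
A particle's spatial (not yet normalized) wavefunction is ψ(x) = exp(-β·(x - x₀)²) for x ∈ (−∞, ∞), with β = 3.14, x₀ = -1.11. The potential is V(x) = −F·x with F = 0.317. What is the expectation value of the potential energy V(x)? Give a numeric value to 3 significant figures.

⟨V⟩ = ∫ V(x)·|ψ|² dx / ∫|ψ|² dx.
Gaussian moments (u = x − x₀): ∫u^(2j)·e^(−2βu²) du = (2j−1)!!/(4β)^j · √(π/(2β)), odd powers integrate to 0; here √(π/(2β)) = 0.70729.
State is unnormalized: ∫|ψ|² dx = 0.70729, and ∫ψ*·V(x)·ψ dx = 0.24887, so ⟨V⟩ = 0.24887 / 0.70729.
⟨V⟩ = 0.35187.

0.352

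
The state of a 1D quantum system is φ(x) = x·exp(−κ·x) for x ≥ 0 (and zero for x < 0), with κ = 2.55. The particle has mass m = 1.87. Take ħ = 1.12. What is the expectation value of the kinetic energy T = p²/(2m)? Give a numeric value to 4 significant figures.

T = −(ħ²/2m) d²/dx², so ⟨T⟩ = −(ħ²/2m) ∫ φ*·φ'' dx / ∫|φ|² dx; with m = 1.87.
Differentiate x·exp(−κ·x) with the product rule; every integrand then reduces to terms xʲ·e^(−2κx) on [0, ∞), with ∫₀^∞ xʲ·e^(−2κx) dx = j!/(2κ)^(j+1).
State is unnormalized: ∫|φ|² dx = 0.015077, and ∫φ*·(−ħ²/2m · φ'') dx = 0.032882, so ⟨T⟩ = 0.032882 / 0.015077.
⟨T⟩ = 2.1809.

2.181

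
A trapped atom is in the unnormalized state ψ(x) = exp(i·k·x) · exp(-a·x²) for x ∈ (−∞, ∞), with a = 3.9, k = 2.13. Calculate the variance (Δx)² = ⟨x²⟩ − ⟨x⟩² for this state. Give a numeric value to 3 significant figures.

Compute ⟨x⟩ and ⟨x²⟩ separately, then (Δx)² = ⟨x²⟩ − ⟨x⟩².
Gaussian moments: ∫x^(2j)·e^(−2ax²) dx = (2j−1)!!/(4a)^j · √(π/(2a)), odd powers integrate to 0; here √(π/(2a)) = 0.63464.
Normalization: ∫|ψ|² dx = 0.63464.
⟨x⟩ = 0.0000 and ⟨x²⟩ = 0.064103.
(Δx)² = 0.064103 − (0.0000)² = 0.064103.

0.0641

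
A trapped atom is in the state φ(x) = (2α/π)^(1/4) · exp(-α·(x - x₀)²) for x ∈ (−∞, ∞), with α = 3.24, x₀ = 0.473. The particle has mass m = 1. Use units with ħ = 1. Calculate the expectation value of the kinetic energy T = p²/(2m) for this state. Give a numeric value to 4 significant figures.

1.620

T = −(ħ²/2m) d²/dx², so ⟨T⟩ = −(ħ²/2m) ∫ φ*·φ'' dx; with m = 1.
Gaussian moments (u = x − x₀): ∫u^(2j)·e^(−2αu²) du = (2j−1)!!/(4α)^j · √(π/(2α)), odd powers integrate to 0; here √(π/(2α)) = 0.69629. Derivatives: d/dx e^(−αu²) = −2αu·e^(−αu²), d²/dx² e^(−αu²) = (4α²u² − 2α)·e^(−αu²).
⟨T⟩ = 1.6200.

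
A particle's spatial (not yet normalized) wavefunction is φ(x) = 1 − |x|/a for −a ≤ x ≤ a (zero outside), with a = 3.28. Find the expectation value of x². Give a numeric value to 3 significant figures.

1.08

⟨x²⟩ = ∫ x²·|φ|² dx / ∫|φ|² dx (integrals over the domain).
φ is even, so ∫ over [−a, a] = 2∫₀ᵃ with φ = 1 − x/a there: ∫₀ᵃ (1 − x/a)² dx = a/3, ∫₀ᵃ x²(1 − x/a)² dx = a³/30, ∫₀ᵃ x⁴(1 − x/a)² dx = a⁵/105.
State is unnormalized: ∫|φ|² dx = 2.1867, and ∫φ*·x²·φ dx = 2.3525, so ⟨x²⟩ = 2.3525 / 2.1867.
⟨x²⟩ = 1.0758.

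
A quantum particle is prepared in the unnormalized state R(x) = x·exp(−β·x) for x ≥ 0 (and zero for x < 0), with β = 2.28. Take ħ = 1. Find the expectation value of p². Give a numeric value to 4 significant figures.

p² R = −ħ² d²R/dx²; ⟨p²⟩ = −ħ² ∫ R*·R'' dx / ∫|R|² dx.
Differentiate x·exp(−β·x) with the product rule; every integrand then reduces to terms xʲ·e^(−2βx) on [0, ∞), with ∫₀^∞ xʲ·e^(−2βx) dx = j!/(2β)^(j+1).
State is unnormalized: ∫|R|² dx = 0.021093, and ∫R*·(−ħ² R'') dx = 0.10965, so ⟨p²⟩ = 0.10965 / 0.021093.
⟨p²⟩ = 5.1984.

5.198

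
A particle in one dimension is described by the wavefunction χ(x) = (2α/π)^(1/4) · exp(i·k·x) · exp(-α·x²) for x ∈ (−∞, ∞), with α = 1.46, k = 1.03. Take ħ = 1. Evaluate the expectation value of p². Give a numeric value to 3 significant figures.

p² χ = −ħ² d²χ/dx²; ⟨p²⟩ = −ħ² ∫ χ*·χ'' dx.
Gaussian moments: ∫x^(2j)·e^(−2αx²) dx = (2j−1)!!/(4α)^j · √(π/(2α)), odd powers integrate to 0; here √(π/(2α)) = 1.0373. Derivatives: χ′ = (ik − 2αx)·χ, χ″ = ((ik − 2αx)² − 2α)·χ; the odd-in-x pieces drop out.
⟨p²⟩ = 2.5209.

2.52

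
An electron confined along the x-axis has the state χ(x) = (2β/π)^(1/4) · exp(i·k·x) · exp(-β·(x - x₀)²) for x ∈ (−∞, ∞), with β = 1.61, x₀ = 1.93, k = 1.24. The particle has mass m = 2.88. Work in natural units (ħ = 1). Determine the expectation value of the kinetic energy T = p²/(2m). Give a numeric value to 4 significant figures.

T = −(ħ²/2m) d²/dx², so ⟨T⟩ = −(ħ²/2m) ∫ χ*·χ'' dx; with m = 2.88.
Gaussian moments (u = x − x₀): ∫u^(2j)·e^(−2βu²) du = (2j−1)!!/(4β)^j · √(π/(2β)), odd powers integrate to 0; here √(π/(2β)) = 0.98775. Derivatives: χ′ = (ik − 2βu)·χ, χ″ = ((ik − 2βu)² − 2β)·χ; the odd-in-u pieces drop out.
⟨T⟩ = 0.54646.

0.5465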